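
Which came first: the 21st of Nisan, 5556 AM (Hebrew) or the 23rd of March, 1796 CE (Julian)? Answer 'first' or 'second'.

Converting both to JDN: 2377155 vs 2377129; the smaller is the second.

second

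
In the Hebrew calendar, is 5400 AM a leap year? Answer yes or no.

Hebrew year 5400 is year 4 of its 19-year Metonic cycle; leap years are at positions 3, 6, 8, 11, 14, 17, 19, so it is a common year (12 months).

no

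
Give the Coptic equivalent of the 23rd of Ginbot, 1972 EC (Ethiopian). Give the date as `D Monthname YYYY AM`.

The source date corresponds to 31 May 1980 in the Gregorian calendar (JDN 2444391).
That day falls on 23 Pashons 1696 AM in the Coptic calendar.

23 Pashons 1696 AM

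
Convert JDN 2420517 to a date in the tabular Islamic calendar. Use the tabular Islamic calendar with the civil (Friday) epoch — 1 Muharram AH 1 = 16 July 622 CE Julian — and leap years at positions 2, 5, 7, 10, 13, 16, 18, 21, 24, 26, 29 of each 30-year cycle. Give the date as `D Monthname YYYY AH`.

JDN 2420517 is 19 January 1915 in the Gregorian calendar.
In the tabular Islamic calendar that day is 3 Rabi' al-Awwal 1333 AH.

3 Rabi' al-Awwal 1333 AH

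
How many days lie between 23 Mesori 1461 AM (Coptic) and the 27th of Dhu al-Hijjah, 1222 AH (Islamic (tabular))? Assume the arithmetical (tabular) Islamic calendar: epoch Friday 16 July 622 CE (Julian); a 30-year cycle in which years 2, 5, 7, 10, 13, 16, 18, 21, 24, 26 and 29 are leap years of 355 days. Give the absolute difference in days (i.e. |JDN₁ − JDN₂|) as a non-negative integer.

First date → JDN 2358647; second date → JDN 2381473.
The interval is |2358647 − 2381473| = 22826 days.

22826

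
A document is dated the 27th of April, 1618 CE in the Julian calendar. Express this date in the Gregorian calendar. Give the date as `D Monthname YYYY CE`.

At this point the Julian calendar is 10 days behind the Gregorian.
27 April 1618 Julian + 10 days → 7 May 1618 Gregorian.

7 May 1618 CE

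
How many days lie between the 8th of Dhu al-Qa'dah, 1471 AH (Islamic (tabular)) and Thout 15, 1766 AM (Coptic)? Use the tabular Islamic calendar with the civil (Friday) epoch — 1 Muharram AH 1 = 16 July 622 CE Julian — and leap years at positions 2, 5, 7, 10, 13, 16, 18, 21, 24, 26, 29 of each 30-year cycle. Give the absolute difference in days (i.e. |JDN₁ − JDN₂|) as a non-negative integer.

First date → JDN 2469661; second date → JDN 2469710.
The interval is |2469661 − 2469710| = 49 days.

49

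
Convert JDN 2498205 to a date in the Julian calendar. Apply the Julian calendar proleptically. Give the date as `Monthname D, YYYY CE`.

September 18, 2127 CE

JDN 2498205 is 2 October 2127 in the Gregorian calendar.
In the Julian calendar that day is September 18, 2127 CE.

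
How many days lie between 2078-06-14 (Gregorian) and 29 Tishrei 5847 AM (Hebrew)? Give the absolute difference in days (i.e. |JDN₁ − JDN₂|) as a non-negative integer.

JDN of the first date = 2480199.
JDN of the second date = 2483236.
|2483236 − 2480199| = 3037.

3037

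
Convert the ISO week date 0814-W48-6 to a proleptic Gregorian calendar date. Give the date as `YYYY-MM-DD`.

0814-11-29

ISO week 1 of 814 is the week containing the first Thursday of 814.
Week 48, day 6 (Saturday) lands on 0814-11-29.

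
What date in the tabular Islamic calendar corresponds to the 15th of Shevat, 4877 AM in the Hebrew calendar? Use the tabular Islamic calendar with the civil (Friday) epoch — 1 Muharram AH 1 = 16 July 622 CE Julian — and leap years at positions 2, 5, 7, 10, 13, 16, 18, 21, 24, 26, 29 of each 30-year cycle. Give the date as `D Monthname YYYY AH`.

14 Ramadan 510 AH

Both dates share Julian Day Number 2129062; in the tabular Islamic calendar that is 14 Ramadan 510 AH.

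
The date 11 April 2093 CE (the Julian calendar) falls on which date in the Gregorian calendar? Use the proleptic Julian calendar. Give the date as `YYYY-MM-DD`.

At this point the Julian calendar is 13 days behind the Gregorian.
11 April 2093 Julian + 13 days → 24 April 2093 Gregorian.

2093-04-24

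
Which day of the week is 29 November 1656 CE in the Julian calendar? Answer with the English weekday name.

In the Gregorian calendar this is 9 December 1656 (JDN 2326245).
JDN 2326245 mod 7 = 5, and JDN 0 was a Monday, so this is a Saturday.

Saturday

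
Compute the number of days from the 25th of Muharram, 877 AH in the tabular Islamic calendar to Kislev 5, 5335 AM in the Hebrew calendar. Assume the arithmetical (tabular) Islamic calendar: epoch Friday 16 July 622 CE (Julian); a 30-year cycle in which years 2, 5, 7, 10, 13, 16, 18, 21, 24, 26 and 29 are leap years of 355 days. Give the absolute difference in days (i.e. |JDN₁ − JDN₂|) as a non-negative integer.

JDN of the first date = 2258889.
JDN of the second date = 2296283.
|2296283 − 2258889| = 37394.

37394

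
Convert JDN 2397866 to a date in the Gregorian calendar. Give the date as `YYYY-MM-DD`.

1853-01-12

Counting from JDN 2299161 = 15 Oct 1582 gives an offset of 98705 days.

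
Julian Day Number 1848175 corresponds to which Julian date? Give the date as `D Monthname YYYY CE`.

JDN 1848175 is 12 January 348 in the proleptic Gregorian calendar.
In the Julian calendar that day is 11 January 348 CE.

11 January 348 CE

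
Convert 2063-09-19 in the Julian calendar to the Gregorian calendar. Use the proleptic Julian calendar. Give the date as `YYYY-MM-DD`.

2063-10-02

For dates in this range the Gregorian date is 13 days ahead of the Julian.
19 September 2063 Julian + 13 days → 2 October 2063 Gregorian.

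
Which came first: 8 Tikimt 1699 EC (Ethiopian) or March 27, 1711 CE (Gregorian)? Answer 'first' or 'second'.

first

The two dates have Julian Day Numbers 2344452 and 2346075 respectively.
Since 2344452 < 2346075, the first date comes first.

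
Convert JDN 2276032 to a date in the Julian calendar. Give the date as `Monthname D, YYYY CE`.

The proleptic Gregorian equivalent of JDN 2276032 is 19 June 1519.
In the Julian calendar that day is June 9, 1519 CE.

June 9, 1519 CE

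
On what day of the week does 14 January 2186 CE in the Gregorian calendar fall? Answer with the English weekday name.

Saturday

JDN 2519494 mod 7 = 5, and JDN 0 was a Monday, so this is a Saturday.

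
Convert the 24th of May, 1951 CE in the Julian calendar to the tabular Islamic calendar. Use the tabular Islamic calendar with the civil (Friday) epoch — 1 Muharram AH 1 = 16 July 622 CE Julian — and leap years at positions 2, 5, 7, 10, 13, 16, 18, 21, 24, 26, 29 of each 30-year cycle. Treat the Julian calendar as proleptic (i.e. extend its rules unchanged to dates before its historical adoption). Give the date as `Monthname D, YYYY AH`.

Ramadan 1, 1370 AH

Julian Day Number of the source date = 2433804.
Converting JDN 2433804 to the tabular Islamic calendar gives 1 Ramadan 1370 AH.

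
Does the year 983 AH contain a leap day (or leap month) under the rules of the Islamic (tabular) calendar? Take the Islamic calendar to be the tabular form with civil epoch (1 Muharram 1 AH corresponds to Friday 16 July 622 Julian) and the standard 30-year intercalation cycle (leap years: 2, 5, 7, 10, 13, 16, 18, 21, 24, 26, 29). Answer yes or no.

no

Year 983 AH is year 23 of its 30-year cycle; leap positions are 2, 5, 7, 10, 13, 16, 18, 21, 24, 26, 29, so it is a common year (354 days).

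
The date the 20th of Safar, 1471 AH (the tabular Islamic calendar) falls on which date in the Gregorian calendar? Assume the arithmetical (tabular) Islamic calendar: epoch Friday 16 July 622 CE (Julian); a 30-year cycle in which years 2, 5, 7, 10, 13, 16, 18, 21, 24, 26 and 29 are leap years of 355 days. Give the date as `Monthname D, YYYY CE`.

Both dates share Julian Day Number 2469408; in the Gregorian calendar that is 27 November 2048 CE.

November 27, 2048 CE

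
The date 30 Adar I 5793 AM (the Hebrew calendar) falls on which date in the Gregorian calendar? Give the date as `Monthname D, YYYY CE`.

March 1, 2033 CE

Julian Day Number of the source date = 2463658.
Converting JDN 2463658 to the Gregorian calendar gives 1 March 2033 CE.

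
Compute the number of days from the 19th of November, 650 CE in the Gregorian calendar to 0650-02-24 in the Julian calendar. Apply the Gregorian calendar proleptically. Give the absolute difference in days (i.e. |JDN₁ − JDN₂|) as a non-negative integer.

265

JDN of the first date = 1958790.
JDN of the second date = 1958525.
|1958525 − 1958790| = 265.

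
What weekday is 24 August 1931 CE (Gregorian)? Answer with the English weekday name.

Monday

Since JDN mod 7 = 0 (0 = Monday), the day is Monday.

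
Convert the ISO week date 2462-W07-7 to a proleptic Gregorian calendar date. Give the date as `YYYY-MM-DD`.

ISO week 1 of 2462 is the week containing the first Thursday of 2462.
Week 7, day 7 (Sunday) lands on 2462-02-19.

2462-02-19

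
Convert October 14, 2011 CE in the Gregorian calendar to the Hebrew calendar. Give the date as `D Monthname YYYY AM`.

16 Tishrei 5772 AM

Julian Day Number of the source date = 2455849.
Converting JDN 2455849 to the Hebrew calendar gives 16 Tishrei 5772 AM.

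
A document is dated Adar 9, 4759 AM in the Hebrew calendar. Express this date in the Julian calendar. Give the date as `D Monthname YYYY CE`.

The source date corresponds to 5 March 999 in the proleptic Gregorian calendar (JDN 2086001).
That day falls on 28 February 999 CE in the Julian calendar.

28 February 999 CE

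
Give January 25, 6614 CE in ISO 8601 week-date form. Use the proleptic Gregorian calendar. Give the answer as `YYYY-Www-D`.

The weekday is Tuesday (ISO weekday 2).
That Tuesday belongs to ISO week 4 of ISO year 6614.

6614-W04-2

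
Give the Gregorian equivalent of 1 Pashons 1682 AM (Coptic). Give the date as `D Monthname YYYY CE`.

9 May 1966 CE

Both dates share Julian Day Number 2439255; in the Gregorian calendar that is 9 May 1966 CE.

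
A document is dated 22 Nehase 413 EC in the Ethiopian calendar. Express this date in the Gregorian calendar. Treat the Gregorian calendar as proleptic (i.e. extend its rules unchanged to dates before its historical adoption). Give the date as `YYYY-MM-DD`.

0421-08-16

Julian Day Number of the source date = 1875055.
Converting JDN 1875055 to the Gregorian calendar gives 16 August 421 CE.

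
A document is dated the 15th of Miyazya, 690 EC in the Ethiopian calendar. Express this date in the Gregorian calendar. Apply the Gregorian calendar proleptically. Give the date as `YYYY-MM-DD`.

0698-04-13

Julian Day Number of the source date = 1976102.
Converting JDN 1976102 to the Gregorian calendar gives 13 April 698 CE.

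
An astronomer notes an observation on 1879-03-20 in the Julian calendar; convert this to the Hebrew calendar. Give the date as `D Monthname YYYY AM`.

8 Nisan 5639 AM

Julian Day Number of the source date = 2407441.
Converting JDN 2407441 to the Hebrew calendar gives 8 Nisan 5639 AM.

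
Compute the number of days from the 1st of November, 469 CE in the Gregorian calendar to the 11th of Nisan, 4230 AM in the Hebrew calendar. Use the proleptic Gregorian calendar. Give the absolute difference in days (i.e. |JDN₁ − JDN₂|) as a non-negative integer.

First date → JDN 1892664; second date → JDN 1892813.
The interval is |1892664 − 1892813| = 149 days.

149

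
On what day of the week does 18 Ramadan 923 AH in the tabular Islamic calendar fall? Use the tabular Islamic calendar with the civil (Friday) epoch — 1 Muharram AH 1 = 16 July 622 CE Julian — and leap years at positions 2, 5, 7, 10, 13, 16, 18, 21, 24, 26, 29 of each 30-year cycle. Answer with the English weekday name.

Sunday

In the proleptic Gregorian calendar this is 14 October 1517 (JDN 2275419).
2275419 ≡ 6 (mod 7); counting from Monday = 0 gives Sunday.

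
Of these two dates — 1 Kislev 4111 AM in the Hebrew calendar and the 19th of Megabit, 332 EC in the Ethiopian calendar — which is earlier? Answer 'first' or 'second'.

First date → JDN 1849217; second date → JDN 1845317.
JDN 1845317 < JDN 1849217, so the second date is earlier.

second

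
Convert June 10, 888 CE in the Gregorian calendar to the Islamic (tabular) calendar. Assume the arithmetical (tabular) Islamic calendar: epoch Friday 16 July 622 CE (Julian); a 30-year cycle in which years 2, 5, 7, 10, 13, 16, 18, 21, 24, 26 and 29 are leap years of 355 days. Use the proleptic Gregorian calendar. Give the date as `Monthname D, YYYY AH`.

Julian Day Number of the source date = 2045557.
Converting JDN 2045557 to the tabular Islamic calendar gives 22 Muharram 275 AH.

Muharram 22, 275 AH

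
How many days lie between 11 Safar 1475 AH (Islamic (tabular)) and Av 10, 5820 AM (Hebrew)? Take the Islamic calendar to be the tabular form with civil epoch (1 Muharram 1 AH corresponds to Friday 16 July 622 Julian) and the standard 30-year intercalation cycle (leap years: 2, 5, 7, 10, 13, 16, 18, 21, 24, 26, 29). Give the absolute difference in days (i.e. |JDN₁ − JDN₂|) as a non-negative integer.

2862

First date → JDN 2470816; second date → JDN 2473678.
The interval is |2470816 − 2473678| = 2862 days.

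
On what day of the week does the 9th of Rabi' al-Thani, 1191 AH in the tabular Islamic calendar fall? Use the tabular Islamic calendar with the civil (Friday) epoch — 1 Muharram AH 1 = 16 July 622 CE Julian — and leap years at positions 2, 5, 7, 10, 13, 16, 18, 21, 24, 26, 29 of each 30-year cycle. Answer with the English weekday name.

Saturday

This is JDN 2370233 (17 May 1777 Gregorian).
JDN 2370233 mod 7 = 5, and JDN 0 was a Monday, so this is a Saturday.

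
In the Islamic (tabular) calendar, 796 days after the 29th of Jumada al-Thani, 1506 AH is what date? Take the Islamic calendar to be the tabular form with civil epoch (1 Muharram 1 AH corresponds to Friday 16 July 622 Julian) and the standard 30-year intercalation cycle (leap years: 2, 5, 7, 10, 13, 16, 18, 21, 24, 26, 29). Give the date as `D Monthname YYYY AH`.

Counting 796 days forward from JDN 2481938 reaches JDN 2482734, which is 28 Ramadan 1508 AH.

28 Ramadan 1508 AH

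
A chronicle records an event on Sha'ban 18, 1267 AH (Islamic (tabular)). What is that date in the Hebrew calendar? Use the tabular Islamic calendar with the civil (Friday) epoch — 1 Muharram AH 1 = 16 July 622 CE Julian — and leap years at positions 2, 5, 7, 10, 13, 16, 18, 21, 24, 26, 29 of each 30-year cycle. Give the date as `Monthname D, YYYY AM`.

Both dates share Julian Day Number 2397292; in the Hebrew calendar that is 18 Sivan 5611 AM.

Sivan 18, 5611 AM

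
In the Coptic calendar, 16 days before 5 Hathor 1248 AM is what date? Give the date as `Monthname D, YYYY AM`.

The starting date is JDN 2280561; 2280561 − 16 = 2280545.
JDN 2280545 corresponds to Paopi 19, 1248 AM.

Paopi 19, 1248 AM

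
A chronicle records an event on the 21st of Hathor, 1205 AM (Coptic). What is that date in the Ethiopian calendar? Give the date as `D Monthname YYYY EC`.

Julian Day Number of the source date = 2264871.
Converting JDN 2264871 to the Ethiopian calendar gives 21 Hidar 1481 EC.

21 Hidar 1481 EC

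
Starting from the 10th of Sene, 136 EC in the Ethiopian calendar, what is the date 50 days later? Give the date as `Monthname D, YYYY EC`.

Counting 50 days forward from JDN 1773809 reaches JDN 1773859, which is Hamle 30, 136 EC.

Hamle 30, 136 EC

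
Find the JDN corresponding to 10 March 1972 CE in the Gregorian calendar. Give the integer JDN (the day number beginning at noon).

2441387

JDN 2400001 is 17 November 1858 CE (Gregorian), MJD 0; the target day is +41386 days from there, so JDN = 2441387.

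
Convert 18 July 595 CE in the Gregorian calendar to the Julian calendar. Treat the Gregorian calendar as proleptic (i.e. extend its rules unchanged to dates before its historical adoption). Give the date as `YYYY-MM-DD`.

At this point the Julian calendar is 2 days behind the Gregorian.
18 July 595 Gregorian − 2 days → 16 July 595 Julian.

0595-07-16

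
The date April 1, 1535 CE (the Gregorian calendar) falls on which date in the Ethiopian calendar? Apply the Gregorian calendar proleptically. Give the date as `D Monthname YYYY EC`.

26 Megabit 1527 EC

Both dates share Julian Day Number 2281797; in the Ethiopian calendar that is 26 Megabit 1527 EC.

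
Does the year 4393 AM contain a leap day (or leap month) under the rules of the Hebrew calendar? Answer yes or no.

no

Hebrew year 4393 is year 4 of its 19-year Metonic cycle; leap years are at positions 3, 6, 8, 11, 14, 17, 19, so it is a common year (12 months).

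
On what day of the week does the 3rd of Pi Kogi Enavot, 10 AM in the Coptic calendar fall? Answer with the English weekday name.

Equivalently 26 August 294 Gregorian, JDN 1828679.
JDN 1828679 mod 7 = 6, and JDN 0 was a Monday, so this is a Sunday.

Sunday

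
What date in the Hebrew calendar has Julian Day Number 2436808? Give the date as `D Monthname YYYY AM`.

The Gregorian equivalent of JDN 2436808 is 27 August 1959.
In the Hebrew calendar that day is 23 Av 5719 AM.

23 Av 5719 AM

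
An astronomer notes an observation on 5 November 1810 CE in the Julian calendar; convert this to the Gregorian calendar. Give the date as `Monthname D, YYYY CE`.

November 17, 1810 CE

The Julian–Gregorian offset here is 12 days (Julian trailing).
5 November 1810 Julian + 12 days → 17 November 1810 Gregorian.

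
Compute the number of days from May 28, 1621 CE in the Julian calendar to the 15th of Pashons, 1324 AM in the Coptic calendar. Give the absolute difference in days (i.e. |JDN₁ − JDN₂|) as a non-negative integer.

JDN of the first date = 2313276.
JDN of the second date = 2308510.
|2308510 − 2313276| = 4766.

4766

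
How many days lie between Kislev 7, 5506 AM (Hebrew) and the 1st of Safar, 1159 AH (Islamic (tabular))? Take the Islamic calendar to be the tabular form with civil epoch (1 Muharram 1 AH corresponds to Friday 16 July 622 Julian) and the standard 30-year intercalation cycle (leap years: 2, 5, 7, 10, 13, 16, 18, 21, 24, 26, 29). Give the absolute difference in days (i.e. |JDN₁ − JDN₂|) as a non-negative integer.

84

First date → JDN 2358743; second date → JDN 2358827.
The interval is |2358743 − 2358827| = 84 days.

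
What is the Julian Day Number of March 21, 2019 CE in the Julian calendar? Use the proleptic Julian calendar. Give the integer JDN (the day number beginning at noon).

2458577

In the Gregorian calendar the same day is 3 April 2019.
JDN 2451545 is 1 January 2000 CE (Gregorian); the target day is +7032 days from there, so JDN = 2458577.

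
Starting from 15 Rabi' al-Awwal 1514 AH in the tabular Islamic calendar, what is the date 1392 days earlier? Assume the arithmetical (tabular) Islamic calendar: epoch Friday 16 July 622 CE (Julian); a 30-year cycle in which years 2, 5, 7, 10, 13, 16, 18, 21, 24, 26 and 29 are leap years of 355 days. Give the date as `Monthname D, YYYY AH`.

Rabi' al-Thani 11, 1510 AH

The starting date is JDN 2484670; 2484670 − 1392 = 2483278.
JDN 2483278 corresponds to Rabi' al-Thani 11, 1510 AH.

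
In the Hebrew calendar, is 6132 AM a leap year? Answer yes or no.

yes

Hebrew year 6132 is year 14 of its 19-year Metonic cycle; leap years are at positions 3, 6, 8, 11, 14, 17, 19, so it is a leap year (13 months).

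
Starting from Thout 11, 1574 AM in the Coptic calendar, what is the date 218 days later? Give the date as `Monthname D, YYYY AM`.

JDN of Thout 11, 1574 AM = 2399578.
2399578 + 218 = 2399796.
JDN 2399796 in the Coptic calendar is Parmouti 19, 1574 AM.

Parmouti 19, 1574 AM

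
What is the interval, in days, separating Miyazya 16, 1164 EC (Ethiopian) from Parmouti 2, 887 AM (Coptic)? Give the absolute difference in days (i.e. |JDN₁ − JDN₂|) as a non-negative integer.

380

First date → JDN 2149232; second date → JDN 2148852.
The interval is |2149232 − 2148852| = 380 days.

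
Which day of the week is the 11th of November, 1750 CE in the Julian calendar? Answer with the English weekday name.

Sunday

Equivalently 22 November 1750 Gregorian, JDN 2360560.
JDN 2360560 mod 7 = 6, and JDN 0 was a Monday, so this is a Sunday.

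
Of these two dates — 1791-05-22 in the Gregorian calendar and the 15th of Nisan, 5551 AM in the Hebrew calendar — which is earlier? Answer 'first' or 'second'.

second

The two dates have Julian Day Numbers 2375351 and 2375318 respectively.
Since 2375318 < 2375351, the second date comes first.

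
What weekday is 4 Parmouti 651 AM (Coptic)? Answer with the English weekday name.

Monday

In the proleptic Gregorian calendar this is 4 April 935 (JDN 2062655).
Since JDN mod 7 = 0 (0 = Monday), the day is Monday.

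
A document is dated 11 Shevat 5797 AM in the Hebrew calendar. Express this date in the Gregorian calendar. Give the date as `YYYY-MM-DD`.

2037-01-27

Both dates share Julian Day Number 2465086; in the Gregorian calendar that is 27 January 2037 CE.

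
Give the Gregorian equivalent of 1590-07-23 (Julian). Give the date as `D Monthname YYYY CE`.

2 August 1590 CE

For dates in this range the Gregorian date is 10 days ahead of the Julian.
23 July 1590 Julian + 10 days → 2 August 1590 Gregorian.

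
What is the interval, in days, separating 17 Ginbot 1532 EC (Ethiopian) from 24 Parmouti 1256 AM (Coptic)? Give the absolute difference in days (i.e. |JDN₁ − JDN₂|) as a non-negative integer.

JDN of the first date = 2283675.
JDN of the second date = 2283652.
|2283652 − 2283675| = 23.

23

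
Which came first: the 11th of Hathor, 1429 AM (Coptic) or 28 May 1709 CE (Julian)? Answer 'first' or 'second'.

second

First date → JDN 2346677; second date → JDN 2345418.
JDN 2345418 < JDN 2346677, so the second date is earlier.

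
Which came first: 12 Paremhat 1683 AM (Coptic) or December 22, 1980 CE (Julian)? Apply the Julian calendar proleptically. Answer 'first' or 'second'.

first

Converting both to JDN: 2439571 vs 2444609; the smaller is the first.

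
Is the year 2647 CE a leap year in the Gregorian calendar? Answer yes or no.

no

2647 is not divisible by 4, so it is a common year.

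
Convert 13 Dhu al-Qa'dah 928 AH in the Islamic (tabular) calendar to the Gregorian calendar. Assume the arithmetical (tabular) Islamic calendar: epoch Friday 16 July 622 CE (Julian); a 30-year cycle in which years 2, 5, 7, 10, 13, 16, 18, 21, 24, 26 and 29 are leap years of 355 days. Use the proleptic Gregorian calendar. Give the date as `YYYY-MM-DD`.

Both dates share Julian Day Number 2277245; in the Gregorian calendar that is 14 October 1522 CE.

1522-10-14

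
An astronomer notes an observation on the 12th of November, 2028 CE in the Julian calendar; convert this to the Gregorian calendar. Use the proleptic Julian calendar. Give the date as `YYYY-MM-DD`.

At this point the Julian calendar is 13 days behind the Gregorian.
12 November 2028 Julian + 13 days → 25 November 2028 Gregorian.

2028-11-25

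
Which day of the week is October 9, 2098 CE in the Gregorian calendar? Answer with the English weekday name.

JDN 2487621 mod 7 = 3, and JDN 0 was a Monday, so this is a Thursday.

Thursday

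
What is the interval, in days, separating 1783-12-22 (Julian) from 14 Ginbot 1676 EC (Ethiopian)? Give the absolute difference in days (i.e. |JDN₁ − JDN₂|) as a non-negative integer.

36386

JDN of the first date = 2372654.
JDN of the second date = 2336268.
|2336268 − 2372654| = 36386.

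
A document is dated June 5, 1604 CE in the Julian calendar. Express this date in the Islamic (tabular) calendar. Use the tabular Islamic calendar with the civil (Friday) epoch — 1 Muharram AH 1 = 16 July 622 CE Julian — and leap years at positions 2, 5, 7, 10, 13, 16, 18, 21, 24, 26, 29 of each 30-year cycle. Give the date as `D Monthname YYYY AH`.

Julian Day Number of the source date = 2307075.
Converting JDN 2307075 to the tabular Islamic calendar gives 17 Muharram 1013 AH.

17 Muharram 1013 AH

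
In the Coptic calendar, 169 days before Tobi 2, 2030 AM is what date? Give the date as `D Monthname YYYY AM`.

The starting date is JDN 2566243; 2566243 − 169 = 2566074.
JDN 2566074 corresponds to 18 Epip 2029 AM.

18 Epip 2029 AM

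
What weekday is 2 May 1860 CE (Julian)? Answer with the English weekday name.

This is JDN 2400545 (14 May 1860 Gregorian).
JDN 2400545 mod 7 = 0, and JDN 0 was a Monday, so this is a Monday.

Monday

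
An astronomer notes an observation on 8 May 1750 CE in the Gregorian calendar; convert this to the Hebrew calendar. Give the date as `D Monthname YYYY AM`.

2 Iyar 5510 AM

Both dates share Julian Day Number 2360362; in the Hebrew calendar that is 2 Iyar 5510 AM.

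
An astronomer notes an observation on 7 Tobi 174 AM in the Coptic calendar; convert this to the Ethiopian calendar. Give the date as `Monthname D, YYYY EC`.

Julian Day Number of the source date = 1888344.
Converting JDN 1888344 to the Ethiopian calendar gives 7 Tir 450 EC.

Tir 7, 450 EC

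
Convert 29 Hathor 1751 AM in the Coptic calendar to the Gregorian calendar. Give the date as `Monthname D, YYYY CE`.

Both dates share Julian Day Number 2464305; in the Gregorian calendar that is 8 December 2034 CE.

December 8, 2034 CE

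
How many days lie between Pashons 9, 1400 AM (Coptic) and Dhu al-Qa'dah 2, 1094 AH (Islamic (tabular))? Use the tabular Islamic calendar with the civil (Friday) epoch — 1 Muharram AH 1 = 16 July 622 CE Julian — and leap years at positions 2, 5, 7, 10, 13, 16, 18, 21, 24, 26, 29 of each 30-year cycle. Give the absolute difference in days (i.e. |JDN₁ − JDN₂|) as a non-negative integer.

JDN of the first date = 2336263.
JDN of the second date = 2336059.
|2336059 − 2336263| = 204.

204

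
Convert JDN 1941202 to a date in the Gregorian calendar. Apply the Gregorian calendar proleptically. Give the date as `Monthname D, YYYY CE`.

JDN 2451545 is 1 Jan 2000; 1941202 is −510343 days from there.

September 24, 602 CE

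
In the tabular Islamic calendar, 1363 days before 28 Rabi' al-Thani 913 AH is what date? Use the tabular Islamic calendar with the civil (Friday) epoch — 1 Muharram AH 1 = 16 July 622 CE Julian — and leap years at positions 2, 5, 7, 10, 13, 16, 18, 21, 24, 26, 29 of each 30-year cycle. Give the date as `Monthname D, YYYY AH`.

Counting 1363 days back from JDN 2271738 reaches JDN 2270375, which is Jumada al-Thani 23, 909 AH.

Jumada al-Thani 23, 909 AH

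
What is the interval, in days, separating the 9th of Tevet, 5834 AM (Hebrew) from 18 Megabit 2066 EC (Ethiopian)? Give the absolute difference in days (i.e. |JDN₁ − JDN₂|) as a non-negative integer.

78

JDN of the first date = 2478581.
JDN of the second date = 2478659.
|2478659 − 2478581| = 78.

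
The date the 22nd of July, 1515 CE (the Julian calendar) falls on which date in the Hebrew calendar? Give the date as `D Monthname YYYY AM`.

The source date corresponds to 1 August 1515 in the proleptic Gregorian calendar (JDN 2274614).
That day falls on 10 Av 5275 AM in the Hebrew calendar.

10 Av 5275 AM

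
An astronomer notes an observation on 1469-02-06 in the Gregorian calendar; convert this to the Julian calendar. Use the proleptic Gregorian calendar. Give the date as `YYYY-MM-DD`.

For dates in this range the Gregorian date is 9 days ahead of the Julian.
6 February 1469 Gregorian − 9 days → 28 January 1469 Julian.

1469-01-28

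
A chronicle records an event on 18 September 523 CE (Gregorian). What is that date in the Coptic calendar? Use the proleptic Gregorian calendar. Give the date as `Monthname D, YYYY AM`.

Both dates share Julian Day Number 1912342; in the Coptic calendar that is 18 Thout 240 AM.

Thout 18, 240 AM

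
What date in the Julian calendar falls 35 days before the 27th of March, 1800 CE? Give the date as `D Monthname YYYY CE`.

21 February 1800 CE

Counting 35 days back from JDN 2378594 reaches JDN 2378559, which is 21 February 1800 CE.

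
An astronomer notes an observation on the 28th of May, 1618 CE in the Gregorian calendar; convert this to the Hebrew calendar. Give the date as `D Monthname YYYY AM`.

4 Sivan 5378 AM

Julian Day Number of the source date = 2312170.
Converting JDN 2312170 to the Hebrew calendar gives 4 Sivan 5378 AM.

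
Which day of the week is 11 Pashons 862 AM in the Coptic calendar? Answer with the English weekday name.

Monday

In the proleptic Gregorian calendar this is 13 May 1146 (JDN 2139760).
JDN 2139760 mod 7 = 0, and JDN 0 was a Monday, so this is a Monday.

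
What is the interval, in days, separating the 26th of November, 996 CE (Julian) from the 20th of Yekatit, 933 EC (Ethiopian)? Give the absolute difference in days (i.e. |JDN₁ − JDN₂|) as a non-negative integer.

20374

First date → JDN 2085177; second date → JDN 2064803.
The interval is |2085177 − 2064803| = 20374 days.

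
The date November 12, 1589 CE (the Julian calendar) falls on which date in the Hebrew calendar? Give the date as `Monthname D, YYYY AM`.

Kislev 14, 5350 AM

The source date corresponds to 22 November 1589 in the Gregorian calendar (JDN 2301756).
That day falls on 14 Kislev 5350 AM in the Hebrew calendar.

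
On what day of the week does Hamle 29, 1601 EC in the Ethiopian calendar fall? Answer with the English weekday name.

In the Gregorian calendar this is 2 August 1609 (JDN 2308949).
JDN 2308949 mod 7 = 6, and JDN 0 was a Monday, so this is a Sunday.

Sunday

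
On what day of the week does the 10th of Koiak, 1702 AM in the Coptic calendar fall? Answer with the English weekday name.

Equivalently 19 December 1985 Gregorian, JDN 2446419.
Since JDN mod 7 = 3 (0 = Monday), the day is Thursday.

Thursday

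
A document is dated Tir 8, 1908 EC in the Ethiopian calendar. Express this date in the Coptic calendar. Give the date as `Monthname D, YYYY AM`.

Tobi 8, 1632 AM

Julian Day Number of the source date = 2420880.
Converting JDN 2420880 to the Coptic calendar gives 8 Tobi 1632 AM.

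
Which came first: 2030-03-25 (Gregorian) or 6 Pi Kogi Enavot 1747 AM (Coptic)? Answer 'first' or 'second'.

first

First date → JDN 2462586; second date → JDN 2463121.
JDN 2462586 < JDN 2463121, so the first date is earlier.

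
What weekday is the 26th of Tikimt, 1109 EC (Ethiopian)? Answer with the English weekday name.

In the proleptic Gregorian calendar this is 30 October 1116 (JDN 2128973).
JDN 2128973 mod 7 = 0, and JDN 0 was a Monday, so this is a Monday.

Monday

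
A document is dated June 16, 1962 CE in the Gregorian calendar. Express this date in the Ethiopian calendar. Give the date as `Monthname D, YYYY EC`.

Both dates share Julian Day Number 2437832; in the Ethiopian calendar that is 9 Sene 1954 EC.

Sene 9, 1954 EC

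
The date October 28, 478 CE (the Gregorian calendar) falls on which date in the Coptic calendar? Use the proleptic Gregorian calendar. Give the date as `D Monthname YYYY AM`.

30 Paopi 195 AM

Julian Day Number of the source date = 1895947.
Converting JDN 1895947 to the Coptic calendar gives 30 Paopi 195 AM.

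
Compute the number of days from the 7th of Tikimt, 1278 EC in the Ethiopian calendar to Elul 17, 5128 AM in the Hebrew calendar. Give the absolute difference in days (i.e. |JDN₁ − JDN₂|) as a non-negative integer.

30283

First date → JDN 2190681; second date → JDN 2220964.
The interval is |2190681 − 2220964| = 30283 days.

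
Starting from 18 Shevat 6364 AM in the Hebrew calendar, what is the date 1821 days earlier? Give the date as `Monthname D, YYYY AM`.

Shevat 28, 6359 AM

Counting 1821 days back from JDN 2672192 reaches JDN 2670371, which is Shevat 28, 6359 AM.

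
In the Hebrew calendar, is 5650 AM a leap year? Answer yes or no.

no

Hebrew year 5650 is year 7 of its 19-year Metonic cycle; leap years are at positions 3, 6, 8, 11, 14, 17, 19, so it is a common year (12 months).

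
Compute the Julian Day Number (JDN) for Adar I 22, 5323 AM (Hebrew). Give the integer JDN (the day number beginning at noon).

Equivalently 25 February 1563 (proleptic Gregorian).
JDN 2299161 is 15 October 1582 CE (Gregorian); the target day is −7172 days from there, so JDN = 2291989.

2291989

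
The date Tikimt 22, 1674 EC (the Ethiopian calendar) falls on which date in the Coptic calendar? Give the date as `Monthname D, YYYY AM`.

The source date corresponds to 29 October 1681 in the Gregorian calendar (JDN 2335335).
That day falls on 22 Paopi 1398 AM in the Coptic calendar.

Paopi 22, 1398 AM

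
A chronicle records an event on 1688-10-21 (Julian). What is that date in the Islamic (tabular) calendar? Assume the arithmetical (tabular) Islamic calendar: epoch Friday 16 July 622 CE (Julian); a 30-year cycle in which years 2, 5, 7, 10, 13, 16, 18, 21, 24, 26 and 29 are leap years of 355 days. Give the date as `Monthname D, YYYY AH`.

The source date corresponds to 31 October 1688 in the Gregorian calendar (JDN 2337894).
That day falls on 6 Muharram 1100 AH in the tabular Islamic calendar.

Muharram 6, 1100 AH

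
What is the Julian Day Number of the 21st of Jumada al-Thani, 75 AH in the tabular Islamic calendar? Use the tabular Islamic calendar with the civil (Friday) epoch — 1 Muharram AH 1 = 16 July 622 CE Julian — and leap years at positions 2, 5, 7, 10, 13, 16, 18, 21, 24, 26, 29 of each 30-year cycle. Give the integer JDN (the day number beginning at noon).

Equivalently 20 October 694 (proleptic Gregorian).
JDN 2451545 is 1 January 2000 CE (Gregorian); the target day is −476714 days from there, so JDN = 1974831.

1974831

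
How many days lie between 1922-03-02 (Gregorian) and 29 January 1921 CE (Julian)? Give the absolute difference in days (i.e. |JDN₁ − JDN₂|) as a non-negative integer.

384

First date → JDN 2423116; second date → JDN 2422732.
The interval is |2423116 − 2422732| = 384 days.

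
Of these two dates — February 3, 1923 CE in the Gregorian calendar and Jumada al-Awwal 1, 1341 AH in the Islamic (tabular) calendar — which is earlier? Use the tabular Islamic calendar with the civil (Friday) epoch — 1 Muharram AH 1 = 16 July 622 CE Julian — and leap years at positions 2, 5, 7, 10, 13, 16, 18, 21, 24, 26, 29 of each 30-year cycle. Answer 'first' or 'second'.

second

Converting both to JDN: 2423454 vs 2423409; the smaller is the second.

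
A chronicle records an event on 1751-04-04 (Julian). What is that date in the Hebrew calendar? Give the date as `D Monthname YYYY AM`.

Both dates share Julian Day Number 2360704; in the Hebrew calendar that is 20 Nisan 5511 AM.

20 Nisan 5511 AM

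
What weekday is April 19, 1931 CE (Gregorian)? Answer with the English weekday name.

Since JDN mod 7 = 6 (0 = Monday), the day is Sunday.

Sunday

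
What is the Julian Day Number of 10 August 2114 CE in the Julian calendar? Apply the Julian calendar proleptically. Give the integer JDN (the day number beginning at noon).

2493418

In the Gregorian calendar the same day is 24 August 2114.
JDN 2299161 is 15 October 1582 CE (Gregorian); the target day is +194257 days from there, so JDN = 2493418.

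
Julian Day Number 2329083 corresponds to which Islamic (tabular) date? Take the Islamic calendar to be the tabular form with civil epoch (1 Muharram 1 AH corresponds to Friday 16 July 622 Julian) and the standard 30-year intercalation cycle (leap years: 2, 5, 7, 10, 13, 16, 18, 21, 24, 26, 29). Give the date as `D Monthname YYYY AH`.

The Gregorian equivalent of JDN 2329083 is 16 September 1664.
In the tabular Islamic calendar that day is 24 Safar 1075 AH.

24 Safar 1075 AH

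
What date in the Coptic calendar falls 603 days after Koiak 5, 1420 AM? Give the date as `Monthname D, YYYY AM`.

Mesori 3, 1421 AM

Counting 603 days forward from JDN 2343414 reaches JDN 2344017, which is Mesori 3, 1421 AM.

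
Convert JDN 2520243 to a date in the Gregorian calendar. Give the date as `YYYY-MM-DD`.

JDN 2451545 is 1 Jan 2000; 2520243 is +68698 days from there.

2188-02-02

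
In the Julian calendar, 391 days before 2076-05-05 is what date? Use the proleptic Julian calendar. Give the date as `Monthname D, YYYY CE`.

April 10, 2075 CE

Counting 391 days back from JDN 2479442 reaches JDN 2479051, which is April 10, 2075 CE.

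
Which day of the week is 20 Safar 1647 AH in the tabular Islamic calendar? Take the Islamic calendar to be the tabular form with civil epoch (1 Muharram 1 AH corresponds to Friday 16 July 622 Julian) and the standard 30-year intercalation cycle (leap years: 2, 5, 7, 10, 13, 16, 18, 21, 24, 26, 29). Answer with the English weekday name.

Thursday

Equivalently 2 September 2219 Gregorian, JDN 2531777.
Since JDN mod 7 = 3 (0 = Monday), the day is Thursday.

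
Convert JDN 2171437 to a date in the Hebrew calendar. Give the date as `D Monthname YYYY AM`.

JDN 2171437 is 2 February 1233 in the proleptic Gregorian calendar.
In the Hebrew calendar that day is 14 Shevat 4993 AM.

14 Shevat 4993 AM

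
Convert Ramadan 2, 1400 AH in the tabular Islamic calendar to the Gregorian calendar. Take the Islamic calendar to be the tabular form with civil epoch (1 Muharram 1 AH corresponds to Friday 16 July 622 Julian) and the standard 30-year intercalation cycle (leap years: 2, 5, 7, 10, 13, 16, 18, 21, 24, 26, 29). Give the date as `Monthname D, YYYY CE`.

Julian Day Number of the source date = 2444436.
Converting JDN 2444436 to the Gregorian calendar gives 15 July 1980 CE.

July 15, 1980 CE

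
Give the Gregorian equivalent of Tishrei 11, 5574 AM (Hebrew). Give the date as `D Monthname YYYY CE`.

Both dates share Julian Day Number 2383522; in the Gregorian calendar that is 5 October 1813 CE.

5 October 1813 CE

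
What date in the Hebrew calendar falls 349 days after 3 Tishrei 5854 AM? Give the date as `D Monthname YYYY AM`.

26 Elul 5854 AM

Counting 349 days forward from JDN 2485779 reaches JDN 2486128, which is 26 Elul 5854 AM.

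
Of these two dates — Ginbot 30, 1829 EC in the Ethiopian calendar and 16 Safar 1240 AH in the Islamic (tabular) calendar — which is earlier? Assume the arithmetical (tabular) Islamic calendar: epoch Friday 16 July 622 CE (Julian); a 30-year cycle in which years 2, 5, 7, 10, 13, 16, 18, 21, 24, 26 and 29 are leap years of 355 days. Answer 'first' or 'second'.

second

The two dates have Julian Day Numbers 2392167 and 2387545 respectively.
Since 2387545 < 2392167, the second date comes first.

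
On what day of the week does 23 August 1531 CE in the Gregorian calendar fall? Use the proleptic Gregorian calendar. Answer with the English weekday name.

Since JDN mod 7 = 6 (0 = Monday), the day is Sunday.

Sunday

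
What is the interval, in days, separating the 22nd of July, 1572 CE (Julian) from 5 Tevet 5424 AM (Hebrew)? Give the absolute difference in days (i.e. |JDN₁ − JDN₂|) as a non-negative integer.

JDN of the first date = 2295434.
JDN of the second date = 2328826.
|2328826 − 2295434| = 33392.

33392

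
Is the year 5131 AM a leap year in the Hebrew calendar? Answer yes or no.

no

Hebrew year 5131 is year 1 of its 19-year Metonic cycle; leap years are at positions 3, 6, 8, 11, 14, 17, 19, so it is a common year (12 months).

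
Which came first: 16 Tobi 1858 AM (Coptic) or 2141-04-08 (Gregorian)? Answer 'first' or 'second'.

Converting both to JDN: 2503434 vs 2503142; the smaller is the second.

second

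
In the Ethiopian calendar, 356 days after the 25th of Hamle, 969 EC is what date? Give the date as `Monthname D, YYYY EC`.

Counting 356 days forward from JDN 2078107 reaches JDN 2078463, which is Hamle 16, 970 EC.

Hamle 16, 970 EC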